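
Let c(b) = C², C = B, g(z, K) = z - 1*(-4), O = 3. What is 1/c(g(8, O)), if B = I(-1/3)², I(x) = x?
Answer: 81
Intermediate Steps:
B = ⅑ (B = (-1/3)² = (-1*⅓)² = (-⅓)² = ⅑ ≈ 0.11111)
g(z, K) = 4 + z (g(z, K) = z + 4 = 4 + z)
C = ⅑ ≈ 0.11111
c(b) = 1/81 (c(b) = (⅑)² = 1/81)
1/c(g(8, O)) = 1/(1/81) = 81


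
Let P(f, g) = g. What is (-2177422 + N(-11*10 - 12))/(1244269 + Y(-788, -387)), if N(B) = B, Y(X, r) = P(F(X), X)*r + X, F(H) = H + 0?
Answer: -2177544/1548437 ≈ -1.4063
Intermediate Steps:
F(H) = H
Y(X, r) = X + X*r (Y(X, r) = X*r + X = X + X*r)
(-2177422 + N(-11*10 - 12))/(1244269 + Y(-788, -387)) = (-2177422 + (-11*10 - 12))/(1244269 - 788*(1 - 387)) = (-2177422 + (-110 - 12))/(1244269 - 788*(-386)) = (-2177422 - 122)/(1244269 + 304168) = -2177544/1548437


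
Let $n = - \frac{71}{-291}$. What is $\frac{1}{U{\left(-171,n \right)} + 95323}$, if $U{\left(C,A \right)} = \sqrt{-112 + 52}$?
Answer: $\frac{95323}{9086474389} - \frac{2 i \sqrt{15}}{9086474389} \approx 1.0491 \cdot 10^{-5} - 8.5247 \cdot 10^{-10} i$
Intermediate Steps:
$n = \frac{71}{291}$ ($n = \left(-71\right) \left(- \frac{1}{291}\right) = \frac{71}{291} \approx 0.24399$)
$U{\left(C,A \right)} = 2 i \sqrt{15}$ ($U{\left(C,A \right)} = \sqrt{-60} = 2 i \sqrt{15}$)
$\frac{1}{U{\left(-171,n \right)} + 95323} = \frac{1}{2 i \sqrt{15} + 95323} = \frac{1}{95323 + 2 i \sqrt{15}}$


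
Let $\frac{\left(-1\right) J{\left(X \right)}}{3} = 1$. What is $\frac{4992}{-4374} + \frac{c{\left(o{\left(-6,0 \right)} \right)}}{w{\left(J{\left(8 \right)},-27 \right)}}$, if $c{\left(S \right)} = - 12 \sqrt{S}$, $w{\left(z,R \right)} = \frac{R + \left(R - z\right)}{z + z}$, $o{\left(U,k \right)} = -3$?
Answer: $- \frac{832}{729} - \frac{24 i \sqrt{3}}{17} \approx -1.1413 - 2.4452 i$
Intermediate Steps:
$J{\left(X \right)} = -3$ ($J{\left(X \right)} = \left(-3\right) 1 = -3$)
$w{\left(z,R \right)} = \frac{- z + 2 R}{2 z}$
$\frac{4992}{-4374} + \frac{c{\left(o{\left(-6,0 \right)} \right)}}{w{\left(J{\left(8 \right)},-27 \right)}} = \frac{4992}{-4374} + \frac{\left(-12\right) \sqrt{-3}}{\frac{1}{-3} \left(-27 - - \frac{3}{2}\right)} = 4992 \left(- \frac{1}{4374}\right) + \frac{\left(-12\right) i \sqrt{3}}{\left(- \frac{1}{3}\right) \left(-27 + \frac{3}{2}\right)} = - \frac{832}{729} + \frac{\left(-12\right) i \sqrt{3}}{\left(- \frac{1}{3}\right) \left(- \frac{51}{2}\right)} = - \frac{832}{729} + \frac{\left(-12\right) i \sqrt{3}}{\frac{17}{2}} = - \frac{832}{729} + - 12 i \sqrt{3} \cdot \frac{2}{17} = - \frac{832}{729} - \frac{24 i \sqrt{3}}{17}$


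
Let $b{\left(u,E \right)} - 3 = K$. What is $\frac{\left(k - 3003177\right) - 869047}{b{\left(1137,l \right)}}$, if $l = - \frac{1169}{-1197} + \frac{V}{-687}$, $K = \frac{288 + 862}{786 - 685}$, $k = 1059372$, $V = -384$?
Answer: $- \frac{284098052}{1453} \approx -1.9553 \cdot 10^{5}$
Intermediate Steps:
$K = \frac{1150}{101} \approx 11.386$
$l = \frac{60131}{39159}$ ($l = - \frac{1169}{-1197} - \frac{384}{-687} = \left(-1169\right) \left(- \frac{1}{1197}\right) - - \frac{128}{229} = \frac{167}{171} + \frac{128}{229} = \frac{60131}{39159} \approx 1.5356$)
$b{\left(u,E \right)} = \frac{1453}{101}$ ($b{\left(u,E \right)} = 3 + \frac{1150}{101} = \frac{1453}{101}$)
$\frac{\left(k - 3003177\right) - 869047}{b{\left(1137,l \right)}} = \frac{\left(1059372 - 3003177\right) - 869047}{\frac{1453}{101}} = \left(-1943805 - 869047\right) \frac{101}{1453} = \left(-2812852\right) \frac{101}{1453} = - \frac{284098052}{1453}$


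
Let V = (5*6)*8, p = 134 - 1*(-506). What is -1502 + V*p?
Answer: 152098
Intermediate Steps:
p = 640 (p = 134 + 506 = 640)
V = 240 (V = 30*8 = 240)
-1502 + V*p = -1502 + 240*640 = -1502 + 153600 = 152098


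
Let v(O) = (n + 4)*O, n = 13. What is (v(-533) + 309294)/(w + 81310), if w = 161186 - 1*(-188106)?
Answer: 300233/430602 ≈ 0.69724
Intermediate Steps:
w = 349292 (w = 161186 + 188106 = 349292)
v(O) = 17*O (v(O) = (13 + 4)*O = 17*O)
(v(-533) + 309294)/(w + 81310) = (17*(-533) + 309294)/(349292 + 81310) = (-9061 + 309294)/430602 = 300233*(1/430602) = 300233/430602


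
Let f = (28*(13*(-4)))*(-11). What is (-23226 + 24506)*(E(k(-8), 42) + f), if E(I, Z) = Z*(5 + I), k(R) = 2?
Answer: 20876800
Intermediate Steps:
f = 16016 (f = (28*(-52))*(-11) = -1456*(-11) = 16016)
(-23226 + 24506)*(E(k(-8), 42) + f) = (-23226 + 24506)*(42*(5 + 2) + 16016) = 1280*(42*7 + 16016) = 1280*(294 + 16016) = 1280*16310 = 20876800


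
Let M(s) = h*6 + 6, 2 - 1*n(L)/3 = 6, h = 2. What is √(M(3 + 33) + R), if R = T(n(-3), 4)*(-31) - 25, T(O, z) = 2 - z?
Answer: √55 ≈ 7.4162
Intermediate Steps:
n(L) = -12 (n(L) = 6 - 3*6 = 6 - 18 = -12)
M(s) = 18 (M(s) = 2*6 + 6 = 12 + 6 = 18)
R = 37 (R = (2 - 1*4)*(-31) - 25 = (2 - 4)*(-31) - 25 = -2*(-31) - 25 = 62 - 25 = 37)
√(M(3 + 33) + R) = √(18 + 37) = √55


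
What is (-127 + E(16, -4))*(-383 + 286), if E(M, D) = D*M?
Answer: 18527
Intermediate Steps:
(-127 + E(16, -4))*(-383 + 286) = (-127 - 4*16)*(-383 + 286) = (-127 - 64)*(-97) = -191*(-97) = 18527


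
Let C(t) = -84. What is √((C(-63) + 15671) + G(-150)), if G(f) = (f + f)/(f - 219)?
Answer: √235828023/123 ≈ 124.85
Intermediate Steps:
G(f) = 2*f/(-219 + f) (G(f) = (2*f)/(-219 + f) = 2*f/(-219 + f))
√((C(-63) + 15671) + G(-150)) = √((-84 + 15671) + 2*(-150)/(-219 - 150)) = √(15587 + 2*(-150)/(-369)) = √(15587 + 2*(-150)*(-1/369)) = √(15587 + 100/123) = √(1917301/123) = √235828023/123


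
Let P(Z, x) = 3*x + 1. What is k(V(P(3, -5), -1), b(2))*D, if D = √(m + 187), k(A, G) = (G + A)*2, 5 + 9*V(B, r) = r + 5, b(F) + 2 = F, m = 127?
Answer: -2*√314/9 ≈ -3.9378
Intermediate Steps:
b(F) = -2 + F
P(Z, x) = 1 + 3*x
V(B, r) = r/9 (V(B, r) = -5/9 + (r + 5)/9 = -5/9 + (5 + r)/9 = -5/9 + (5/9 + r/9) = r/9)
k(A, G) = 2*A + 2*G (k(A, G) = (A + G)*2 = 2*A + 2*G)
D = √314 (D = √(127 + 187) = √314 ≈ 17.720)
k(V(P(3, -5), -1), b(2))*D = (2*((⅑)*(-1)) + 2*(-2 + 2))*√314 = (2*(-⅑) + 2*0)*√314 = (-2/9 + 0)*√314 = -2*√314/9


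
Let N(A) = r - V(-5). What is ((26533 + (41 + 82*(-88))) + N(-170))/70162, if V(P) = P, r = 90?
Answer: 19453/70162 ≈ 0.27726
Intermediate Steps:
N(A) = 95 (N(A) = 90 - 1*(-5) = 90 + 5 = 95)
((26533 + (41 + 82*(-88))) + N(-170))/70162 = ((26533 + (41 + 82*(-88))) + 95)/70162 = ((26533 + (41 - 7216)) + 95)*(1/70162) = ((26533 - 7175) + 95)*(1/70162) = (19358 + 95)*(1/70162) = 19453*(1/70162) = 19453/70162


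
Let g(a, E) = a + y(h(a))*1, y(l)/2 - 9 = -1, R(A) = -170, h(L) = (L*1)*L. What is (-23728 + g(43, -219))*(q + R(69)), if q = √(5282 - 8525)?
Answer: 4023730 - 23669*I*√3243 ≈ 4.0237e+6 - 1.3479e+6*I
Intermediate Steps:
h(L) = L² (h(L) = L*L = L²)
y(l) = 16 (y(l) = 18 + 2*(-1) = 18 - 2 = 16)
q = I*√3243 (q = √(-3243) = I*√3243 ≈ 56.947*I)
g(a, E) = 16 + a (g(a, E) = a + 16*1 = a + 16 = 16 + a)
(-23728 + g(43, -219))*(q + R(69)) = (-23728 + (16 + 43))*(I*√3243 - 170) = (-23728 + 59)*(-170 + I*√3243) = -23669*(-170 + I*√3243) = 4023730 - 23669*I*√3243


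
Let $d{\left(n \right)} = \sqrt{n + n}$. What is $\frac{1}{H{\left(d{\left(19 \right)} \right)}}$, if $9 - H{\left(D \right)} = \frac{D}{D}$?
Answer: $\frac{1}{8} \approx 0.125$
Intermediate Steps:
$d{\left(n \right)} = \sqrt{2} \sqrt{n}$ ($d{\left(n \right)} = \sqrt{2 n} = \sqrt{2} \sqrt{n}$)
$H{\left(D \right)} = 8$ ($H{\left(D \right)} = 9 - \frac{D}{D} = 9 - 1 = 8$)
$\frac{1}{H{\left(d{\left(19 \right)} \right)}} = \frac{1}{8}$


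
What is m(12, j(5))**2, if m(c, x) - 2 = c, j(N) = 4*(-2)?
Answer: 196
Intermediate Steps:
j(N) = -8
m(c, x) = 2 + c
m(12, j(5))**2 = (2 + 12)**2 = 14**2 = 196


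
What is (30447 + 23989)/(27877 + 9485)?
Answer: 27218/18681 ≈ 1.4570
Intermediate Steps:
(30447 + 23989)/(27877 + 9485) = 54436/37362 = 54436*(1/37362) = 27218/18681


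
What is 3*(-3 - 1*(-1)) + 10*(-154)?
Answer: -1546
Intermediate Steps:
3*(-3 - 1*(-1)) + 10*(-154) = 3*(-3 + 1) - 1540 = 3*(-2) - 1540 = -6 - 1540 = -1546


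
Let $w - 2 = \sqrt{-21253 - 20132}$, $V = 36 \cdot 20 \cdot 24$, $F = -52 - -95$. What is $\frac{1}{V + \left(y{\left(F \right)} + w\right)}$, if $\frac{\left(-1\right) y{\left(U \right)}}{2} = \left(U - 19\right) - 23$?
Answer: $\frac{1152}{19909319} - \frac{i \sqrt{41385}}{298639785} \approx 5.7862 \cdot 10^{-5} - 6.812 \cdot 10^{-7} i$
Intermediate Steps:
$F = 43$ ($F = -52 + 95 = 43$)
$V = 17280$ ($V = 720 \cdot 24 = 17280$)
$w = 2 + i \sqrt{41385}$ ($w = 2 + \sqrt{-21253 - 20132} = 2 + \sqrt{-41385} = 2 + i \sqrt{41385} \approx 2.0 + 203.43 i$)
$y{\left(U \right)} = 84 - 2 U$ ($y{\left(U \right)} = - 2 \left(\left(U - 19\right) - 23\right) = - 2 \left(\left(-19 + U\right) - 23\right) = - 2 \left(-42 + U\right) = 84 - 2 U$)
$\frac{1}{V + \left(y{\left(F \right)} + w\right)} = \frac{1}{17280 + \left(\left(84 - 86\right) + \left(2 + i \sqrt{41385}\right)\right)} = \frac{1}{17280 + \left(-2 + \left(2 + i \sqrt{41385}\right)\right)} = \frac{1}{17280 + i \sqrt{41385}}$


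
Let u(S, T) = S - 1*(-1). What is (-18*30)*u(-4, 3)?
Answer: 1620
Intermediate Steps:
u(S, T) = 1 + S (u(S, T) = S + 1 = 1 + S)
(-18*30)*u(-4, 3) = (-18*30)*(1 - 4) = -540*(-3) = 1620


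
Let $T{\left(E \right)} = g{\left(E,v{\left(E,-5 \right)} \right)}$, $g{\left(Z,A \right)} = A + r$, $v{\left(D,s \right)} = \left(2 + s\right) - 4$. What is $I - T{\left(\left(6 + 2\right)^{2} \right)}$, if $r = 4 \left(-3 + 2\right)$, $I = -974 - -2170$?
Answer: $1207$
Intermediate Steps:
$v{\left(D,s \right)} = -2 + s$
$I = 1196$ ($I = -974 + 2170 = 1196$)
$r = -4$ ($r = 4 \left(-1\right) = -4$)
$g{\left(Z,A \right)} = -4 + A$ ($g{\left(Z,A \right)} = A - 4 = -4 + A$)
$T{\left(E \right)} = -11$ ($T{\left(E \right)} = -4 - 7 = -11$)
$I - T{\left(\left(6 + 2\right)^{2} \right)} = 1196 - -11 = 1196 + 11 = 1207$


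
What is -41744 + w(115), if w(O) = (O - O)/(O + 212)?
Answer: -41744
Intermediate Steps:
w(O) = 0 (w(O) = 0/(212 + O) = 0)
-41744 + w(115) = -41744 + 0 = -41744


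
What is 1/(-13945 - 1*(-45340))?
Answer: 1/31395 ≈ 3.1852e-5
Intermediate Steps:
1/(-13945 - 1*(-45340)) = 1/(-13945 + 45340) = 1/31395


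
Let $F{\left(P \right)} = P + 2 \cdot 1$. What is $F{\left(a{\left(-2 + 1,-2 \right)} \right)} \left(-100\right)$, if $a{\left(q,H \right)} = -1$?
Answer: $-100$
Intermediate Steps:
$F{\left(P \right)} = 2 + P$ ($F{\left(P \right)} = P + 2 = 2 + P$)
$F{\left(a{\left(-2 + 1,-2 \right)} \right)} \left(-100\right) = \left(2 - 1\right) \left(-100\right) = 1 \left(-100\right) = -100$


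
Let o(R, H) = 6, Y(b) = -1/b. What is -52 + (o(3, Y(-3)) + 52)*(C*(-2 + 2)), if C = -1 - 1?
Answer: -52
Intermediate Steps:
C = -2
-52 + (o(3, Y(-3)) + 52)*(C*(-2 + 2)) = -52 + (6 + 52)*(-2*(-2 + 2)) = -52 + 58*(-2*0) = -52 + 58*0 = -52 + 0 = -52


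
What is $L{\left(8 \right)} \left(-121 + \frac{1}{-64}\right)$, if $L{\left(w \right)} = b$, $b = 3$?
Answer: $- \frac{23235}{64} \approx -363.05$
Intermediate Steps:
$L{\left(w \right)} = 3$
$L{\left(8 \right)} \left(-121 + \frac{1}{-64}\right) = 3 \left(-121 + \frac{1}{-64}\right) = 3 \left(-121 - \frac{1}{64}\right) = 3 \left(- \frac{7745}{64}\right) = - \frac{23235}{64}$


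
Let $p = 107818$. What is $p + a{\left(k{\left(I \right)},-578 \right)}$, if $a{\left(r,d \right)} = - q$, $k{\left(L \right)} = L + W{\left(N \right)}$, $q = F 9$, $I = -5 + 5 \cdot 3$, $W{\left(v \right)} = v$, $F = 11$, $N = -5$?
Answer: $107719$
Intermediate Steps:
$I = 10$ ($I = -5 + 15 = 10$)
$q = 99$ ($q = 11 \cdot 9 = 99$)
$k{\left(L \right)} = -5 + L$ ($k{\left(L \right)} = L - 5 = -5 + L$)
$a{\left(r,d \right)} = -99$ ($a{\left(r,d \right)} = \left(-1\right) 99 = -99$)
$p + a{\left(k{\left(I \right)},-578 \right)} = 107818 - 99 = 107719$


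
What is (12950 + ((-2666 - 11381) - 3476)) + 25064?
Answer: 20491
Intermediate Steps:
(12950 + ((-2666 - 11381) - 3476)) + 25064 = (12950 + (-14047 - 3476)) + 25064 = (12950 - 17523) + 25064 = -4573 + 25064 = 20491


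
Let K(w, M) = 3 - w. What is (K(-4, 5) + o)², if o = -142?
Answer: 18225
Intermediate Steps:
(K(-4, 5) + o)² = ((3 - 1*(-4)) - 142)² = ((3 + 4) - 142)² = (7 - 142)² = (-135)² = 18225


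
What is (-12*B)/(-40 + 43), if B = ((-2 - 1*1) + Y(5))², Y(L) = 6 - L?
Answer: -16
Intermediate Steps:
B = 4 (B = ((-2 - 1*1) + (6 - 1*5))² = ((-2 - 1) + (6 - 5))² = (-3 + 1)² = (-2)² = 4)
(-12*B)/(-40 + 43) = (-12*4)/(-40 + 43) = -48/3 = -48*⅓ = -16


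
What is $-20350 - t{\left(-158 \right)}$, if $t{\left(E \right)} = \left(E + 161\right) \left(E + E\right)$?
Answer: $-19402$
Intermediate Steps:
$t{\left(E \right)} = 2 E \left(161 + E\right)$ ($t{\left(E \right)} = \left(161 + E\right) 2 E = 2 E \left(161 + E\right)$)
$-20350 - t{\left(-158 \right)} = -20350 - 2 \left(-158\right) \left(161 - 158\right) = -20350 - 2 \left(-158\right) 3 = -20350 - -948 = -20350 + 948 = -19402$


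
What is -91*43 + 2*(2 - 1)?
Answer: -3911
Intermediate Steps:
-91*43 + 2*(2 - 1) = -3913 + 2*1 = -3913 + 2 = -3911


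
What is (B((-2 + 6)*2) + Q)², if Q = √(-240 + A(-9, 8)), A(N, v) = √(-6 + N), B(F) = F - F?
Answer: -240 + I*√15 ≈ -240.0 + 3.873*I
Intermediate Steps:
B(F) = 0
Q = √(-240 + I*√15) (Q = √(-240 + √(-6 - 9)) = √(-240 + √(-15)) = √(-240 + I*√15) ≈ 0.125 + 15.492*I)
(B((-2 + 6)*2) + Q)² = (0 + √(-240 + I*√15))² = (√(-240 + I*√15))² = -240 + I*√15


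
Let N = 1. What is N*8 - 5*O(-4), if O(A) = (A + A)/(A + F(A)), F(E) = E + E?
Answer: 14/3 ≈ 4.6667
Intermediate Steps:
F(E) = 2*E
O(A) = 2/3 (O(A) = (A + A)/(A + 2*A) = (2*A)/((3*A)) = (2*A)*(1/(3*A)) = 2/3)
N*8 - 5*O(-4) = 1*8 - 5*2/3 = 8 - 10/3 = 14/3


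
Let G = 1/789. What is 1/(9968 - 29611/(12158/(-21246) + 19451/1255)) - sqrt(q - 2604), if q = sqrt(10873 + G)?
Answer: 198998828/1588850462989 - sqrt(-1621044684 + 789*sqrt(6768671622))/789 ≈ 0.00012525 - 49.997*I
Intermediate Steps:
G = 1/789 ≈ 0.0012674
q = sqrt(6768671622)/789 (q = sqrt(10873 + 1/789) = sqrt(8578798/789) = sqrt(6768671622)/789 ≈ 104.27)
1/(9968 - 29611/(12158/(-21246) + 19451/1255)) - sqrt(q - 2604) = 1/(9968 - 29611/(12158/(-21246) + 19451/1255)) - sqrt(sqrt(6768671622)/789 - 2604) = 1/(9968 - 29611/(12158*(-1/21246) + 19451*(1/1255))) - sqrt(-2604 + sqrt(6768671622)/789) = 1/(9968 - 29611/(-6079/10623 + 19451/1255)) - sqrt(-2604 + sqrt(6768671622)/789) = 1/(9968 - 29611/198998828/13331865) - sqrt(-2604 + sqrt(6768671622)/789) = 1/(9968 - 29611*13331865/198998828) - sqrt(-2604 + sqrt(6768671622)/789) = 1/(9968 - 394769854515/198998828) - sqrt(-2604 + sqrt(6768671622)/789) = 1/(1588850462989/198998828) - sqrt(-2604 + sqrt(6768671622)/789) = 198998828/1588850462989 - sqrt(-2604 + sqrt(6768671622)/789)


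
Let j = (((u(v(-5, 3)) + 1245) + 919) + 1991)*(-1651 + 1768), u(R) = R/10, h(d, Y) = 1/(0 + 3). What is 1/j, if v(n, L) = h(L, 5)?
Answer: 10/4861389 ≈ 2.0570e-6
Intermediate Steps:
h(d, Y) = ⅓ (h(d, Y) = 1/3 = ⅓)
v(n, L) = ⅓
u(R) = R/10 (u(R) = R*(⅒) = R/10)
j = 4861389/10 (j = ((((⅒)*(⅓) + 1245) + 919) + 1991)*(-1651 + 1768) = (((1/30 + 1245) + 919) + 1991)*117 = ((37351/30 + 919) + 1991)*117 = (64921/30 + 1991)*117 = (124651/30)*117 = 4861389/10 ≈ 4.8614e+5)
1/j = 1/(4861389/10) = 10/4861389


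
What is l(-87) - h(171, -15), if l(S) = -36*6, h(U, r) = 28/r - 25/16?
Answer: -51017/240 ≈ -212.57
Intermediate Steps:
h(U, r) = -25/16 + 28/r (h(U, r) = 28/r - 25*1/16 = 28/r - 25/16 = -25/16 + 28/r)
l(S) = -216
l(-87) - h(171, -15) = -216 - (-25/16 + 28/(-15)) = -216 - (-25/16 + 28*(-1/15)) = -216 - (-25/16 - 28/15) = -216 - 1*(-823/240) = -216 + 823/240 = -51017/240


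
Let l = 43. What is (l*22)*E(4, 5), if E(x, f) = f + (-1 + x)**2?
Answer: 13244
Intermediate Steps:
(l*22)*E(4, 5) = (43*22)*(5 + (-1 + 4)**2) = 946*(5 + 3**2) = 946*(5 + 9) = 946*14 = 13244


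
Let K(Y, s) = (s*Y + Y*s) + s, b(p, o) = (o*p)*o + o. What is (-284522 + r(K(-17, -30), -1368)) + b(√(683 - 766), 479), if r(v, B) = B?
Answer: -285411 + 229441*I*√83 ≈ -2.8541e+5 + 2.0903e+6*I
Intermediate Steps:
b(p, o) = o + p*o² (b(p, o) = p*o² + o = o + p*o²)
K(Y, s) = s + 2*Y*s (K(Y, s) = (Y*s + Y*s) + s = 2*Y*s + s = s + 2*Y*s)
(-284522 + r(K(-17, -30), -1368)) + b(√(683 - 766), 479) = (-284522 - 1368) + 479*(1 + 479*√(683 - 766)) = -285890 + 479*(1 + 479*√(-83)) = -285890 + 479*(1 + 479*(I*√83)) = -285890 + 479*(1 + 479*I*√83) = -285890 + (479 + 229441*I*√83) = -285411 + 229441*I*√83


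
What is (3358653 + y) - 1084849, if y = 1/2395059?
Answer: 5445894734437/2395059 ≈ 2.2738e+6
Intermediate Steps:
y = 1/2395059 ≈ 4.1753e-7
(3358653 + y) - 1084849 = (3358653 + 1/2395059) - 1084849 = 8044172095528/2395059 - 1084849 = 5445894734437/2395059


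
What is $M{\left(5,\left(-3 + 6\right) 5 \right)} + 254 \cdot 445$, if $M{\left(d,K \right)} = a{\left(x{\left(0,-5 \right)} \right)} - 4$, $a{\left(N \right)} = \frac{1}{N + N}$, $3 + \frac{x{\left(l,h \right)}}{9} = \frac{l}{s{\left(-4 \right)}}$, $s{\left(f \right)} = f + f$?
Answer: $\frac{6103403}{54} \approx 1.1303 \cdot 10^{5}$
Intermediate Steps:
$s{\left(f \right)} = 2 f$
$x{\left(l,h \right)} = -27 - \frac{9 l}{8}$ ($x{\left(l,h \right)} = -27 + 9 \frac{l}{2 \left(-4\right)} = -27 + 9 \frac{l}{-8} = -27 + 9 l \left(- \frac{1}{8}\right) = -27 + 9 \left(- \frac{l}{8}\right) = -27 - \frac{9 l}{8}$)
$a{\left(N \right)} = \frac{1}{2 N}$
$M{\left(d,K \right)} = - \frac{217}{54}$ ($M{\left(d,K \right)} = \frac{1}{2 \left(-27 - 0\right)} - 4 = \frac{1}{2 \left(-27 + 0\right)} - 4 = \frac{1}{2 \left(-27\right)} - 4 = \frac{1}{2} \left(- \frac{1}{27}\right) - 4 = - \frac{1}{54} - 4 = - \frac{217}{54}$)
$M{\left(5,\left(-3 + 6\right) 5 \right)} + 254 \cdot 445 = - \frac{217}{54} + 254 \cdot 445 = - \frac{217}{54} + 113030 = \frac{6103403}{54}$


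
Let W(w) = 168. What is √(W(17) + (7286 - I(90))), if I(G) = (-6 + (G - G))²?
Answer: √7418 ≈ 86.128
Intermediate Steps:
I(G) = 36 (I(G) = (-6 + 0)² = (-6)² = 36)
√(W(17) + (7286 - I(90))) = √(168 + (7286 - 1*36)) = √(168 + (7286 - 36)) = √(168 + 7250) = √7418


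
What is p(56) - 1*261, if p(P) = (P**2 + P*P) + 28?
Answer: 6039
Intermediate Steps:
p(P) = 28 + 2*P**2 (p(P) = (P**2 + P**2) + 28 = 2*P**2 + 28 = 28 + 2*P**2)
p(56) - 1*261 = (28 + 2*56**2) - 1*261 = (28 + 2*3136) - 261 = (28 + 6272) - 261 = 6300 - 261 = 6039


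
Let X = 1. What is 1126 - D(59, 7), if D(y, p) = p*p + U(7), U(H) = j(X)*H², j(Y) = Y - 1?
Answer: 1077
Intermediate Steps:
j(Y) = -1 + Y
U(H) = 0 (U(H) = (-1 + 1)*H² = 0*H² = 0)
D(y, p) = p² (D(y, p) = p*p + 0 = p² + 0 = p²)
1126 - D(59, 7) = 1126 - 1*7² = 1126 - 1*49 = 1126 - 49 = 1077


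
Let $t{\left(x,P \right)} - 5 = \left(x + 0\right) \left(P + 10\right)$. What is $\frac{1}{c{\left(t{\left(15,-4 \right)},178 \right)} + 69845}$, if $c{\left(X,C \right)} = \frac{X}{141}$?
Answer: $\frac{141}{9848240} \approx 1.4317 \cdot 10^{-5}$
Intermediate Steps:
$t{\left(x,P \right)} = 5 + x \left(10 + P\right)$ ($t{\left(x,P \right)} = 5 + \left(x + 0\right) \left(P + 10\right) = 5 + x \left(10 + P\right)$)
$c{\left(X,C \right)} = \frac{X}{141}$ ($c{\left(X,C \right)} = X \frac{1}{141} = \frac{X}{141}$)
$\frac{1}{c{\left(t{\left(15,-4 \right)},178 \right)} + 69845} = \frac{1}{\frac{5 + 10 \cdot 15 - 60}{141} + 69845} = \frac{1}{\frac{5 + 150 - 60}{141} + 69845} = \frac{1}{\frac{1}{141} \cdot 95 + 69845} = \frac{1}{\frac{95}{141} + 69845} = \frac{1}{\frac{9848240}{141}} = \frac{141}{9848240}$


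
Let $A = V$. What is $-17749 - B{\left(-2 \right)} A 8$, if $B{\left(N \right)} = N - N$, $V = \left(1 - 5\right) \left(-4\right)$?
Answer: $-17749$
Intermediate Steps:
$V = 16$ ($V = \left(-4\right) \left(-4\right) = 16$)
$B{\left(N \right)} = 0$
$A = 16$
$-17749 - B{\left(-2 \right)} A 8 = -17749 - 0 \cdot 16 \cdot 8 = -17749 - 0 \cdot 8 = -17749 - 0 = -17749 + 0 = -17749$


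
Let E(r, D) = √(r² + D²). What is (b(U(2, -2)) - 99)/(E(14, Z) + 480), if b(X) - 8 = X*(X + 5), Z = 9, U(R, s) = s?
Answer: -46560/230123 + 97*√277/230123 ≈ -0.19531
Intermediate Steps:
E(r, D) = √(D² + r²)
b(X) = 8 + X*(5 + X) (b(X) = 8 + X*(X + 5) = 8 + X*(5 + X))
(b(U(2, -2)) - 99)/(E(14, Z) + 480) = ((8 + (-2)² + 5*(-2)) - 99)/(√(9² + 14²) + 480) = ((8 + 4 - 10) - 99)/(√(81 + 196) + 480) = (2 - 99)/(√277 + 480) = -97/(480 + √277)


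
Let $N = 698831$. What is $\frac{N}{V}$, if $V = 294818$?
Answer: $\frac{698831}{294818} \approx 2.3704$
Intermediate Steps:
$\frac{N}{V} = \frac{698831}{294818}$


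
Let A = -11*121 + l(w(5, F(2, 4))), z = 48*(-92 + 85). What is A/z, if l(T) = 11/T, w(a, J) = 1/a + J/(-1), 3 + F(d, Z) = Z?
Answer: 1793/448 ≈ 4.0022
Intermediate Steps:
F(d, Z) = -3 + Z
w(a, J) = 1/a - J (w(a, J) = 1/a + J*(-1) = 1/a - J)
z = -336 (z = 48*(-7) = -336)
A = -5379/4 (A = -11*121 + 11/(1/5 - (-3 + 4)) = -1331 + 11/(⅕ - 1*1) = -1331 + 11/(⅕ - 1) = -1331 + 11/(-⅘) = -1331 + 11*(-5/4) = -1331 - 55/4 = -5379/4 ≈ -1344.8)
A/z = -5379/4/(-336) = -5379/4*(-1/336) = 1793/448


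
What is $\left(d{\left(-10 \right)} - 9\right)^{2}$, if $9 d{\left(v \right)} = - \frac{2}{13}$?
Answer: $\frac{1113025}{13689} \approx 81.308$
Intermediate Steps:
$d{\left(v \right)} = - \frac{2}{117}$ ($d{\left(v \right)} = \frac{\left(-2\right) \frac{1}{13}}{9} = \frac{1}{9} \left(- \frac{2}{13}\right) = - \frac{2}{117}$)
$\left(d{\left(-10 \right)} - 9\right)^{2} = \left(- \frac{2}{117} - 9\right)^{2} = \left(- \frac{1055}{117}\right)^{2} = \frac{1113025}{13689}$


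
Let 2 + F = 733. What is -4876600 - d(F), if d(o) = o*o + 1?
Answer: -5410962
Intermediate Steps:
F = 731 (F = -2 + 733 = 731)
d(o) = 1 + o**2 (d(o) = o**2 + 1 = 1 + o**2)
-4876600 - d(F) = -4876600 - (1 + 731**2) = -4876600 - (1 + 534361) = -4876600 - 1*534362 = -4876600 - 534362 = -5410962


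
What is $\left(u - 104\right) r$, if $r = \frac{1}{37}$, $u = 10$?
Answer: $- \frac{94}{37} \approx -2.5405$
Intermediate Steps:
$r = \frac{1}{37} \approx 0.027027$
$\left(u - 104\right) r = \left(10 - 104\right) \frac{1}{37} = \left(-94\right) \frac{1}{37} = - \frac{94}{37}$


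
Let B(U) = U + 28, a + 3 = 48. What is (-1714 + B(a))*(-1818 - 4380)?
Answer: 10170918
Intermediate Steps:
a = 45 (a = -3 + 48 = 45)
B(U) = 28 + U
(-1714 + B(a))*(-1818 - 4380) = (-1714 + (28 + 45))*(-1818 - 4380) = (-1714 + 73)*(-6198) = -1641*(-6198) = 10170918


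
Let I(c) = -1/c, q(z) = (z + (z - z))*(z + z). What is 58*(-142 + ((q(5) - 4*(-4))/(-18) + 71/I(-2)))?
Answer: -638/3 ≈ -212.67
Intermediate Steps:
q(z) = 2*z² (q(z) = (z + 0)*(2*z) = z*(2*z) = 2*z²)
58*(-142 + ((q(5) - 4*(-4))/(-18) + 71/I(-2))) = 58*(-142 + ((2*5² - 4*(-4))/(-18) + 71/((-1/(-2))))) = 58*(-142 + ((2*25 + 16)*(-1/18) + 71/((-1*(-½))))) = 58*(-142 + ((50 + 16)*(-1/18) + 71/(½))) = 58*(-142 + (66*(-1/18) + 71*2)) = 58*(-142 + (-11/3 + 142)) = 58*(-142 + 415/3) = 58*(-11/3) = -638/3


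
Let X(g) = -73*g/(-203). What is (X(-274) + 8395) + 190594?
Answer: 40374765/203 ≈ 1.9889e+5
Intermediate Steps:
X(g) = 73*g/203 (X(g) = -73*g*(-1/203) = 73*g/203)
(X(-274) + 8395) + 190594 = ((73/203)*(-274) + 8395) + 190594 = (-20002/203 + 8395) + 190594 = 1684183/203 + 190594 = 40374765/203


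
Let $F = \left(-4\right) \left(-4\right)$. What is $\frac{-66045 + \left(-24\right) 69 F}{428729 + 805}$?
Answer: $- \frac{30847}{143178} \approx -0.21545$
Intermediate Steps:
$F = 16$
$\frac{-66045 + \left(-24\right) 69 F}{428729 + 805} = \frac{-66045 + \left(-24\right) 69 \cdot 16}{428729 + 805} = \frac{-66045 - 26496}{429534} = \left(-66045 - 26496\right) \frac{1}{429534} = \left(-92541\right) \frac{1}{429534} = - \frac{30847}{143178}$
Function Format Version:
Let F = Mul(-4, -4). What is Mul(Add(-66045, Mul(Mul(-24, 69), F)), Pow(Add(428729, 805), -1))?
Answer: Rational(-30847, 143178) ≈ -0.21545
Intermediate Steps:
F = 16
Mul(Add(-66045, Mul(Mul(-24, 69), F)), Pow(Add(428729, 805), -1)) = Mul(Add(-66045, Mul(Mul(-24, 69), 16)), Pow(Add(428729, 805), -1)) = Mul(Add(-66045, Mul(-1656, 16)), Pow(429534, -1)) = Mul(Add(-66045, -26496), Rational(1, 429534)) = Mul(-92541, Rational(1, 429534)) = Rational(-30847, 143178)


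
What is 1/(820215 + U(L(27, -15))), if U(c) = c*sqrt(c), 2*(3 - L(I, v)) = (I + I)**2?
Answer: 18227/15018509280 + 97*I*sqrt(1455)/45055527840 ≈ 1.2136e-6 + 8.2121e-8*I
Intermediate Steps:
L(I, v) = 3 - 2*I**2 (L(I, v) = 3 - (I + I)**2/2 = 3 - 4*I**2/2 = 3 - 2*I**2)
U(c) = c**(3/2)
1/(820215 + U(L(27, -15))) = 1/(820215 + (3 - 2*27**2)**(3/2)) = 1/(820215 + (3 - 2*729)**(3/2)) = 1/(820215 + (3 - 1458)**(3/2)) = 1/(820215 + (-1455)**(3/2)) = 1/(820215 - 1455*I*sqrt(1455))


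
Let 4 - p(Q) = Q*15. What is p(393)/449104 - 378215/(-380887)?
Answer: 167614064043/171057875248 ≈ 0.97987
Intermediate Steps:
p(Q) = 4 - 15*Q (p(Q) = 4 - Q*15 = 4 - 15*Q)
p(393)/449104 - 378215/(-380887) = (4 - 15*393)/449104 - 378215/(-380887) = (4 - 5895)*(1/449104) - 378215*(-1/380887) = -5891*1/449104 + 378215/380887 = -5891/449104 + 378215/380887 = 167614064043/171057875248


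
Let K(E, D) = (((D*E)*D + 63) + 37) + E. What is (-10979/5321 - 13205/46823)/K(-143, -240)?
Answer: 584333522/2052169756577269 ≈ 2.8474e-7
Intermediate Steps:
K(E, D) = 100 + E + E*D² (K(E, D) = ((E*D² + 63) + 37) + E = ((63 + E*D²) + 37) + E = (100 + E*D²) + E = 100 + E + E*D²)
(-10979/5321 - 13205/46823)/K(-143, -240) = (-10979/5321 - 13205/46823)/(100 - 143 - 143*(-240)²) = (-10979*1/5321 - 13205*1/46823)/(100 - 143 - 143*57600) = (-10979/5321 - 13205/46823)/(100 - 143 - 8236800) = -584333522/249145183/(-8236843) = -584333522/249145183*(-1/8236843) = 584333522/2052169756577269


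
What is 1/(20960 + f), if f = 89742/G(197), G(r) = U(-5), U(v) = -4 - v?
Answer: 1/110702 ≈ 9.0333e-6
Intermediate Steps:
G(r) = 1 (G(r) = -4 - 1*(-5) = -4 + 5 = 1)
f = 89742 (f = 89742/1 = 89742*1 = 89742)
1/(20960 + f) = 1/(20960 + 89742) = 1/110702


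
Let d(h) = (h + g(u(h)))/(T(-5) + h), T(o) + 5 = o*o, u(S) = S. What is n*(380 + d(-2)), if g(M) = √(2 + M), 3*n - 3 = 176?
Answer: 612001/27 ≈ 22667.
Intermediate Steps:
n = 179/3 (n = 1 + (⅓)*176 = 1 + 176/3 = 179/3 ≈ 59.667)
T(o) = -5 + o² (T(o) = -5 + o*o = -5 + o²)
d(h) = (h + √(2 + h))/(20 + h) (d(h) = (h + √(2 + h))/((-5 + (-5)²) + h) = (h + √(2 + h))/((-5 + 25) + h) = (h + √(2 + h))/(20 + h))
n*(380 + d(-2)) = 179*(380 + (-2 + √(2 - 2))/(20 - 2))/3 = 179*(380 + (-2 + √0)/18)/3 = 179*(380 + (-2 + 0)/18)/3 = 179*(380 + (1/18)*(-2))/3 = 179*(380 - ⅑)/3 = (179/3)*(3419/9) = 612001/27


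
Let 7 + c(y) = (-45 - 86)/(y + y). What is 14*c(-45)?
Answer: -3493/45 ≈ -77.622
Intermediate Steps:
c(y) = -7 - 131/(2*y) (c(y) = -7 + (-45 - 86)/(y + y) = -7 - 131*1/(2*y) = -7 - 131/(2*y))
14*c(-45) = 14*(-7 - 131/2/(-45)) = 14*(-7 - 131/2*(-1/45)) = 14*(-7 + 131/90) = 14*(-499/90) = -3493/45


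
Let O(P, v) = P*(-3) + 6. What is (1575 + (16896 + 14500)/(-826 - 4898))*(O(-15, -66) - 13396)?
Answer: -29972549720/1431 ≈ -2.0945e+7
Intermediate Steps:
O(P, v) = 6 - 3*P (O(P, v) = -3*P + 6 = 6 - 3*P)
(1575 + (16896 + 14500)/(-826 - 4898))*(O(-15, -66) - 13396) = (1575 + (16896 + 14500)/(-826 - 4898))*((6 - 3*(-15)) - 13396) = (1575 + 31396/(-5724))*((6 + 45) - 13396) = (1575 + 31396*(-1/5724))*(51 - 13396) = (1575 - 7849/1431)*(-13345) = (2245976/1431)*(-13345) = -29972549720/1431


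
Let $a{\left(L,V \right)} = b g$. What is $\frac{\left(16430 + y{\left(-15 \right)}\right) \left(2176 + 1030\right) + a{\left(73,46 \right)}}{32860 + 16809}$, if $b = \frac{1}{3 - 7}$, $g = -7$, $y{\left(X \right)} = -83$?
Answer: $\frac{209633935}{198676} \approx 1055.2$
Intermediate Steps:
$b = - \frac{1}{4}$ ($b = \frac{1}{-4} = - \frac{1}{4} \approx -0.25$)
$a{\left(L,V \right)} = \frac{7}{4}$ ($a{\left(L,V \right)} = \left(- \frac{1}{4}\right) \left(-7\right) = \frac{7}{4}$)
$\frac{\left(16430 + y{\left(-15 \right)}\right) \left(2176 + 1030\right) + a{\left(73,46 \right)}}{32860 + 16809} = \frac{\left(16430 - 83\right) \left(2176 + 1030\right) + \frac{7}{4}}{32860 + 16809} = \frac{16347 \cdot 3206 + \frac{7}{4}}{49669} = \left(52408482 + \frac{7}{4}\right) \frac{1}{49669} = \frac{209633935}{4} \cdot \frac{1}{49669} = \frac{209633935}{198676}$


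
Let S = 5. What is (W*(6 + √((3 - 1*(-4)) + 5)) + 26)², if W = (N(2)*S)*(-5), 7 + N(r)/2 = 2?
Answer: 3078676 + 1526000*√3 ≈ 5.7218e+6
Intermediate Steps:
N(r) = -10 (N(r) = -14 + 2*2 = -14 + 4 = -10)
W = 250 (W = -10*5*(-5) = -50*(-5) = 250)
(W*(6 + √((3 - 1*(-4)) + 5)) + 26)² = (250*(6 + √((3 - 1*(-4)) + 5)) + 26)² = (250*(6 + √((3 + 4) + 5)) + 26)² = (250*(6 + √(7 + 5)) + 26)² = (250*(6 + √12) + 26)² = (250*(6 + 2*√3) + 26)² = ((1500 + 500*√3) + 26)² = (1526 + 500*√3)²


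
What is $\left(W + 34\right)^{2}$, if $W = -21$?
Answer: $169$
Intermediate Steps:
$\left(W + 34\right)^{2} = \left(-21 + 34\right)^{2} = 13^{2} = 169$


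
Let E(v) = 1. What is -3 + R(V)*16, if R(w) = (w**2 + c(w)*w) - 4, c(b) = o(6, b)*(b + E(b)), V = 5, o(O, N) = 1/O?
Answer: 413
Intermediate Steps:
c(b) = 1/6 + b/6 (c(b) = (b + 1)/6 = (1 + b)/6 = 1/6 + b/6)
R(w) = -4 + w**2 + w*(1/6 + w/6) (R(w) = (w**2 + (1/6 + w/6)*w) - 4 = (w**2 + w*(1/6 + w/6)) - 4 = -4 + w**2 + w*(1/6 + w/6))
-3 + R(V)*16 = -3 + (-4 + (1/6)*5 + (7/6)*5**2)*16 = -3 + (-4 + 5/6 + (7/6)*25)*16 = -3 + (-4 + 5/6 + 175/6)*16 = -3 + 26*16 = -3 + 416 = 413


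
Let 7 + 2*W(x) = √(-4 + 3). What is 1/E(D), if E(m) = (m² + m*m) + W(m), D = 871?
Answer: 3034557/4604268093125 - I/4604268093125 ≈ 6.5907e-7 - 2.1719e-13*I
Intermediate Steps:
W(x) = -7/2 + I/2 (W(x) = -7/2 + √(-4 + 3)/2 = -7/2 + √(-1)/2 = -7/2 + I/2)
E(m) = -7/2 + I/2 + 2*m² (E(m) = (m² + m*m) + (-7/2 + I/2) = (m² + m²) + (-7/2 + I/2) = 2*m² + (-7/2 + I/2) = -7/2 + I/2 + 2*m²)
1/E(D) = 1/(-7/2 + I/2 + 2*871²) = 1/(-7/2 + I/2 + 2*758641) = 1/(-7/2 + I/2 + 1517282) = 1/(3034557/2 + I/2) = 2*(3034557/2 - I/2)/4604268093125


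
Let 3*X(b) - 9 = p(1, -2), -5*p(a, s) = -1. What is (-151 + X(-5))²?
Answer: 4923961/225 ≈ 21884.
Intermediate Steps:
p(a, s) = ⅕ (p(a, s) = -⅕*(-1) = ⅕)
X(b) = 46/15 (X(b) = 3 + (⅓)*(⅕) = 3 + 1/15 = 46/15)
(-151 + X(-5))² = (-151 + 46/15)² = (-2219/15)² = 4923961/225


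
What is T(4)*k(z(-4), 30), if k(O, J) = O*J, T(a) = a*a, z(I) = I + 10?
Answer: 2880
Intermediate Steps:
z(I) = 10 + I
T(a) = a²
k(O, J) = J*O
T(4)*k(z(-4), 30) = 4²*(30*(10 - 4)) = 16*(30*6) = 16*180 = 2880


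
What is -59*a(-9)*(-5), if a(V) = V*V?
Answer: 23895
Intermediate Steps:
a(V) = V²
-59*a(-9)*(-5) = -59*(-9)²*(-5) = -59*81*(-5) = -4779*(-5) = 23895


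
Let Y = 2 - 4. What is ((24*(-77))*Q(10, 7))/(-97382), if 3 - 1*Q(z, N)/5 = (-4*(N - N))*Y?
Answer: 13860/48691 ≈ 0.28465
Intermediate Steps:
Y = -2
Q(z, N) = 15 (Q(z, N) = 15 - 5*(-4*(N - N))*(-2) = 15 - 5*(-4*0)*(-2) = 15 - 0*(-2) = 15 - 5*0 = 15 + 0 = 15)
((24*(-77))*Q(10, 7))/(-97382) = ((24*(-77))*15)/(-97382) = -1848*15*(-1/97382) = -27720*(-1/97382) = 13860/48691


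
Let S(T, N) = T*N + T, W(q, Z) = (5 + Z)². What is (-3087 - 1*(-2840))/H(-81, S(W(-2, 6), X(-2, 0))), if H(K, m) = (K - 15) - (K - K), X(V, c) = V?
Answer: 247/96 ≈ 2.5729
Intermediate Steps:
S(T, N) = T + N*T (S(T, N) = N*T + T = T + N*T)
H(K, m) = -15 + K (H(K, m) = (-15 + K) - 1*0 = (-15 + K) + 0 = -15 + K)
(-3087 - 1*(-2840))/H(-81, S(W(-2, 6), X(-2, 0))) = (-3087 - 1*(-2840))/(-15 - 81) = (-3087 + 2840)/(-96) = -247*(-1/96) = 247/96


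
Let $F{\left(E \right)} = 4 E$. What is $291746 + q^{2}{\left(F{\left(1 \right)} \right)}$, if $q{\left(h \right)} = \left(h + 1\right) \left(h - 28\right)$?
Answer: $306146$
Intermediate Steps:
$q{\left(h \right)} = \left(1 + h\right) \left(-28 + h\right)$
$291746 + q^{2}{\left(F{\left(1 \right)} \right)} = 291746 + \left(-28 + \left(4 \cdot 1\right)^{2} - 27 \cdot 4 \cdot 1\right)^{2} = 291746 + \left(-28 + 4^{2} - 108\right)^{2} = 291746 + \left(-28 + 16 - 108\right)^{2} = 291746 + \left(-120\right)^{2} = 291746 + 14400 = 306146$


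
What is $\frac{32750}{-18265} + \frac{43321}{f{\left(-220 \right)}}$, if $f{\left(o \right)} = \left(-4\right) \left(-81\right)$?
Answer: $\frac{156129413}{1183572} \approx 131.91$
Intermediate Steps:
$f{\left(o \right)} = 324$
$\frac{32750}{-18265} + \frac{43321}{f{\left(-220 \right)}} = \frac{32750}{-18265} + \frac{43321}{324} = 32750 \left(- \frac{1}{18265}\right) + 43321 \cdot \frac{1}{324} = - \frac{6550}{3653} + \frac{43321}{324} = \frac{156129413}{1183572}$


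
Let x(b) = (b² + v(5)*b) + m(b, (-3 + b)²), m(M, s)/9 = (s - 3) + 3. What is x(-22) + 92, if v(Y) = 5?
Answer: 6091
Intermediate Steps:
m(M, s) = 9*s (m(M, s) = 9*((s - 3) + 3) = 9*((-3 + s) + 3) = 9*s)
x(b) = b² + 5*b + 9*(-3 + b)² (x(b) = (b² + 5*b) + 9*(-3 + b)² = b² + 5*b + 9*(-3 + b)²)
x(-22) + 92 = (81 - 49*(-22) + 10*(-22)²) + 92 = (81 + 1078 + 10*484) + 92 = (81 + 1078 + 4840) + 92 = 5999 + 92 = 6091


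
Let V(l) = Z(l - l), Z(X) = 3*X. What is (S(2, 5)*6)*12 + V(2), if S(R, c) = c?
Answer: 360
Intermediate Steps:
V(l) = 0 (V(l) = 3*(l - l) = 3*0 = 0)
(S(2, 5)*6)*12 + V(2) = (5*6)*12 + 0 = 30*12 + 0 = 360 + 0 = 360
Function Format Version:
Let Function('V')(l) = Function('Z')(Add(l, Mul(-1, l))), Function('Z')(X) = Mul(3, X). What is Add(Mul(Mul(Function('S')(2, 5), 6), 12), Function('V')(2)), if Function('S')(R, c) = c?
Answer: 360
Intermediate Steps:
Function('V')(l) = 0 (Function('V')(l) = Mul(3, Add(l, Mul(-1, l))) = Mul(3, 0) = 0)
Add(Mul(Mul(Function('S')(2, 5), 6), 12), Function('V')(2)) = Add(Mul(Mul(5, 6), 12), 0) = Add(Mul(30, 12), 0) = Add(360, 0) = 360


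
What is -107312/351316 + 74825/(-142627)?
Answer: -10398202081/12526786783 ≈ -0.83008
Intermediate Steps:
-107312/351316 + 74825/(-142627) = -107312*1/351316 + 74825*(-1/142627) = -26828/87829 - 74825/142627 = -10398202081/12526786783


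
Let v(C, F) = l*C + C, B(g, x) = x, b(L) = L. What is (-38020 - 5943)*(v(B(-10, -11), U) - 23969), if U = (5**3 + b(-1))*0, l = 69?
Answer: 1087600657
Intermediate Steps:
U = 0 (U = (5**3 - 1)*0 = (125 - 1)*0 = 124*0 = 0)
v(C, F) = 70*C (v(C, F) = 69*C + C = 70*C)
(-38020 - 5943)*(v(B(-10, -11), U) - 23969) = (-38020 - 5943)*(70*(-11) - 23969) = -43963*(-770 - 23969) = -43963*(-24739) = 1087600657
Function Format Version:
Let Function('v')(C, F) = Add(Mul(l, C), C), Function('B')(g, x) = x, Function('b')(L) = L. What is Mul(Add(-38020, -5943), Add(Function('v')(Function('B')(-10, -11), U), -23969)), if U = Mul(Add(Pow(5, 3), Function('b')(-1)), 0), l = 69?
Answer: 1087600657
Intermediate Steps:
U = 0 (U = Mul(Add(Pow(5, 3), -1), 0) = Mul(Add(125, -1), 0) = Mul(124, 0) = 0)
Function('v')(C, F) = Mul(70, C) (Function('v')(C, F) = Add(Mul(69, C), C) = Mul(70, C))
Mul(Add(-38020, -5943), Add(Function('v')(Function('B')(-10, -11), U), -23969)) = Mul(Add(-38020, -5943), Add(Mul(70, -11), -23969)) = Mul(-43963, Add(-770, -23969)) = Mul(-43963, -24739) = 1087600657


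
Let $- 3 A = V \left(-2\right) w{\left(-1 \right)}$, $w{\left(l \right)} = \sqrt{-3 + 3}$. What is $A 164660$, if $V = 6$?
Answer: $0$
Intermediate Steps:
$w{\left(l \right)} = 0$ ($w{\left(l \right)} = \sqrt{0} = 0$)
$A = 0$ ($A = - \frac{6 \left(-2\right) 0}{3} = - \frac{\left(-12\right) 0}{3} = \left(- \frac{1}{3}\right) 0 = 0$)
$A 164660 = 0 \cdot 164660 = 0$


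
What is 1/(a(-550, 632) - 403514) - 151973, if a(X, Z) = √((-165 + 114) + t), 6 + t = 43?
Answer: -12372391546260922/81411774105 - I*√14/162823548210 ≈ -1.5197e+5 - 2.298e-11*I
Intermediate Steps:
t = 37 (t = -6 + 43 = 37)
a(X, Z) = I*√14 (a(X, Z) = √((-165 + 114) + 37) = √(-51 + 37) = √(-14) = I*√14)
1/(a(-550, 632) - 403514) - 151973 = 1/(I*√14 - 403514) - 151973 = 1/(-403514 + I*√14) - 151973 = -151973 + 1/(-403514 + I*√14)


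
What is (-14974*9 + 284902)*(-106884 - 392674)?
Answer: -75001639888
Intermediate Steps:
(-14974*9 + 284902)*(-106884 - 392674) = (-134766 + 284902)*(-499558) = 150136*(-499558) = -75001639888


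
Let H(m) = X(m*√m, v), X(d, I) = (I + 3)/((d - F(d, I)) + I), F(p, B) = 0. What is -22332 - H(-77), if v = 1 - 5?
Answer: (-1719564*√77 + 89329*I)/(-4*I + 77*√77) ≈ -22332.0 + 0.00148*I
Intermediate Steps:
v = -4
X(d, I) = (3 + I)/(I + d) (X(d, I) = (I + 3)/((d - 1*0) + I) = (3 + I)/((d + 0) + I) = (3 + I)/(d + I) = (3 + I)/(I + d))
H(m) = -1/(-4 + m^(3/2)) (H(m) = (3 - 4)/(-4 + m*√m) = -1/(-4 + m^(3/2)))
-22332 - H(-77) = -22332 - (-1)/(-4 + (-77)^(3/2)) = -22332 - (-1)/(-4 - 77*I*√77) = -22332 + 1/(-4 - 77*I*√77)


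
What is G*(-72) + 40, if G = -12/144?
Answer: 46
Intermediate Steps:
G = -1/12 (G = -12*1/144 = -1/12 ≈ -0.083333)
G*(-72) + 40 = -1/12*(-72) + 40 = 6 + 40 = 46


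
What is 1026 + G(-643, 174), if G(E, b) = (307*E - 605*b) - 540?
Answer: -302185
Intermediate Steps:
G(E, b) = -540 - 605*b + 307*E (G(E, b) = (-605*b + 307*E) - 540 = -540 - 605*b + 307*E)
1026 + G(-643, 174) = 1026 + (-540 - 605*174 + 307*(-643)) = 1026 + (-540 - 105270 - 197401) = 1026 - 303211 = -302185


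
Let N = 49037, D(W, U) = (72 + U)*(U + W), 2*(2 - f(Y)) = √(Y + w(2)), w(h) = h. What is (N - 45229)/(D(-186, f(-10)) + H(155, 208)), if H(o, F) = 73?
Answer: -3808*I/(110*√2 + 13545*I) ≈ -0.2811 - 0.0032284*I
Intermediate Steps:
f(Y) = 2 - √(2 + Y)/2 (f(Y) = 2 - √(Y + 2)/2 = 2 - √(2 + Y)/2)
(N - 45229)/(D(-186, f(-10)) + H(155, 208)) = (49037 - 45229)/(((2 - √(2 - 10)/2)² + 72*(2 - √(2 - 10)/2) + 72*(-186) + (2 - √(2 - 10)/2)*(-186)) + 73) = 3808/(((2 - I*√2)² + 72*(2 - I*√2) - 13392 + (2 - I*√2)*(-186)) + 73) = 3808/(((2 - I*√2)² + (144 - 72*I*√2) - 13392 + (-372 + 186*I*√2)) + 73) = 3808/((-13620 + (2 - I*√2)² + 114*I*√2) + 73) = 3808/(-13547 + (2 - I*√2)² + 114*I*√2)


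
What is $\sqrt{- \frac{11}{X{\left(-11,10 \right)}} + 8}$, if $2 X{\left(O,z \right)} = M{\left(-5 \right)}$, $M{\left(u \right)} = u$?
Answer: $\frac{\sqrt{310}}{5} \approx 3.5214$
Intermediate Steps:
$X{\left(O,z \right)} = - \frac{5}{2}$ ($X{\left(O,z \right)} = \frac{1}{2} \left(-5\right) = - \frac{5}{2}$)
$\sqrt{- \frac{11}{X{\left(-11,10 \right)}} + 8} = \sqrt{- \frac{11}{- \frac{5}{2}} + 8} = \sqrt{\left(-11\right) \left(- \frac{2}{5}\right) + 8} = \sqrt{\frac{22}{5} + 8} = \sqrt{\frac{62}{5}} = \frac{\sqrt{310}}{5}$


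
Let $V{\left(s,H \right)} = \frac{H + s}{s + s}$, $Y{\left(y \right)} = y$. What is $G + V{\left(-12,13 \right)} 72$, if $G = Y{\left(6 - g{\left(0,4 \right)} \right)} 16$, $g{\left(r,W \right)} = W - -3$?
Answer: $-19$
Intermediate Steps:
$g{\left(r,W \right)} = 3 + W$ ($g{\left(r,W \right)} = W + 3 = 3 + W$)
$G = -16$ ($G = \left(6 - \left(3 + 4\right)\right) 16 = \left(6 - 7\right) 16 = \left(-1\right) 16 = -16$)
$V{\left(s,H \right)} = \frac{H + s}{2 s}$
$G + V{\left(-12,13 \right)} 72 = -16 + \frac{13 - 12}{2 \left(-12\right)} 72 = -16 + \frac{1}{2} \left(- \frac{1}{12}\right) 1 \cdot 72 = -16 - 3 = -19$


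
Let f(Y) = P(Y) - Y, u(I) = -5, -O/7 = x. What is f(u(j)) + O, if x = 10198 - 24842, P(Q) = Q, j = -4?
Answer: 102508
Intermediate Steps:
x = -14644
O = 102508 (O = -7*(-14644) = 102508)
f(Y) = 0 (f(Y) = Y - Y = 0)
f(u(j)) + O = 0 + 102508 = 102508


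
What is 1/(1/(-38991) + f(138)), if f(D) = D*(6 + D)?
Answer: 38991/774829151 ≈ 5.0322e-5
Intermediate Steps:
1/(1/(-38991) + f(138)) = 1/(1/(-38991) + 138*(6 + 138)) = 1/(-1/38991 + 138*144) = 1/(-1/38991 + 19872) = 1/(774829151/38991) = 38991/774829151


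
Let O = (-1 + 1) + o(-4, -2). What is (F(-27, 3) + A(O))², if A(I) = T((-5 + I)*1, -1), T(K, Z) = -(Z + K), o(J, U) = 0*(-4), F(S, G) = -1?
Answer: 25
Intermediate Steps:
o(J, U) = 0
O = 0 (O = (-1 + 1) + 0 = 0 + 0 = 0)
T(K, Z) = -K - Z (T(K, Z) = -(K + Z) = -K - Z)
A(I) = 6 - I (A(I) = -(-5 + I) - 1*(-1) = -(-5 + I) + 1 = (5 - I) + 1 = 6 - I)
(F(-27, 3) + A(O))² = (-1 + (6 - 1*0))² = (-1 + (6 + 0))² = (-1 + 6)² = 5² = 25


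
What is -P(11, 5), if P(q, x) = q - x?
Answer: -6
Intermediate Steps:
-P(11, 5) = -(11 - 1*5) = -(11 - 5) = -1*6 = -6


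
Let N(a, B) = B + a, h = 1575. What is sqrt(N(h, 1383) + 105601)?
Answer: sqrt(108559) ≈ 329.48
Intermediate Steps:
sqrt(N(h, 1383) + 105601) = sqrt((1383 + 1575) + 105601) = sqrt(2958 + 105601) = sqrt(108559)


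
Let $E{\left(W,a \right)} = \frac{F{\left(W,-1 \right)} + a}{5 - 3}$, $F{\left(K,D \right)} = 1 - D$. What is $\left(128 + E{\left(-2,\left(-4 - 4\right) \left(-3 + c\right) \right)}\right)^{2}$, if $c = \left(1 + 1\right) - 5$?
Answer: $23409$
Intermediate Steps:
$c = -3$ ($c = 2 - 5 = -3$)
$E{\left(W,a \right)} = 1 + \frac{a}{2}$ ($E{\left(W,a \right)} = \frac{\left(1 - -1\right) + a}{5 - 3} = \frac{\left(1 + 1\right) + a}{2} = \left(2 + a\right) \frac{1}{2} = 1 + \frac{a}{2}$)
$\left(128 + E{\left(-2,\left(-4 - 4\right) \left(-3 + c\right) \right)}\right)^{2} = \left(128 + \left(1 + \frac{\left(-4 - 4\right) \left(-3 - 3\right)}{2}\right)\right)^{2} = \left(128 + \left(1 + \frac{\left(-8\right) \left(-6\right)}{2}\right)\right)^{2} = \left(128 + \left(1 + \frac{1}{2} \cdot 48\right)\right)^{2} = \left(128 + \left(1 + 24\right)\right)^{2} = \left(128 + 25\right)^{2} = 153^{2} = 23409$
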